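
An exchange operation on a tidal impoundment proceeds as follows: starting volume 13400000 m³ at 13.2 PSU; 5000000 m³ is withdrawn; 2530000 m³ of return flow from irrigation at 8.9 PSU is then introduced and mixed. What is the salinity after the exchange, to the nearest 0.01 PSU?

12.20 PSU

Remaining after removal: 8,400,000 m³ at 13.2 PSU (salt = 110,880,000)
After addition: salt = 110,880,000 + 2,530,000×8.9 = 133,397,000; volume = 10,930,000 m³
S = 133,397,000 / 10,930,000 = 12.2047 PSU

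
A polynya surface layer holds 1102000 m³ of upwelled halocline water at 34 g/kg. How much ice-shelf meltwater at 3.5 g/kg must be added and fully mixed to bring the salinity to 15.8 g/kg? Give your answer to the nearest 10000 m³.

1630000 m³

Salt balance: 1,102,000×34 + V×3.5 = (1,102,000+V)×15.8
37,468,000 + 3.5V = 17,411,600 + 15.8V
20,056,400 = 12.3V
V = 1,630,601.63 m³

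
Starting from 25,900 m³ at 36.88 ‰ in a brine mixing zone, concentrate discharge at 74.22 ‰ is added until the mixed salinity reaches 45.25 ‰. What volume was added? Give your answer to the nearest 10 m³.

7480 m³

Salt balance: 25,900×36.88 + V×74.22 = (25,900+V)×45.25
955,192 + 74.22V = 1,171,975 + 45.25V
216,783 = 28.97V
V = 7,483.02 m³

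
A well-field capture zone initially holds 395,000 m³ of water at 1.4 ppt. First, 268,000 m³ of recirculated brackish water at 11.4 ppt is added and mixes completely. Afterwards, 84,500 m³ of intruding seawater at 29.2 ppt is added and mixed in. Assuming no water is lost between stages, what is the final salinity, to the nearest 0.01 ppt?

Conserving salt mass:
Initial salt = 395,000×1.4 = 553,000
After stage 1: salt = 553,000 + 268,000×11.4 = 3,608,200; volume = 663,000 m³; S = 5.442 ppt
After stage 2: salt = 3,608,200 + 84,500×29.2 = 6,075,600; volume = 747,500 m³
S = 6,075,600 / 747,500 = 8.1279 ppt

8.13 ppt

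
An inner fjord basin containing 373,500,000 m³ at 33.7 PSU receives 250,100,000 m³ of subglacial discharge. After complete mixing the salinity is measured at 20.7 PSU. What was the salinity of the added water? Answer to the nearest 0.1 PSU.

1.3 PSU

Salt balance: 373,500,000×33.7 + 250,100,000×S = 623,600,000×20.7
12,586,950,000 + 250,100,000·S = 12,908,520,000
S = (12,908,520,000 − 12,586,950,000) / 250,100,000 = 1.2858 PSU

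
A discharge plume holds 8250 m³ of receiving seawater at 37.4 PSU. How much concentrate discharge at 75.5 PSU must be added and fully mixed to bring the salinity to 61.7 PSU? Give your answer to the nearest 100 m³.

14500 m³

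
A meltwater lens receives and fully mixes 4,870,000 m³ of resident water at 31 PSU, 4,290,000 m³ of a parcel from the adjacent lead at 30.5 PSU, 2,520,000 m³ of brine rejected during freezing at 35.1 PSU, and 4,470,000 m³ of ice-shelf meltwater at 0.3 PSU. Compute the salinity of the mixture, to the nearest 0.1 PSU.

Mass of salt is conserved:
salt = 4,870,000×31 + 4,290,000×30.5 + 2,520,000×35.1 + 4,470,000×0.3 = 150,970,000 + 130,845,000 + 88,452,000 + 1,341,000 = 371,608,000
volume = 4,870,000 + 4,290,000 + 2,520,000 + 4,470,000 = 16,150,000 m³
S = 371,608,000 / 16,150,000 = 23.01 PSU

23.0 PSU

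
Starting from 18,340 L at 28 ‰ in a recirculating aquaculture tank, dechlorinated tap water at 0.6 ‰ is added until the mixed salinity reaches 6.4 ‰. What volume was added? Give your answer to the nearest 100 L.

68300 L

Salt balance: 18,340×28 + V×0.6 = (18,340+V)×6.4
513,520 + 0.6V = 117,376 + 6.4V
396,144 = 5.8V
V = 68,300.69 L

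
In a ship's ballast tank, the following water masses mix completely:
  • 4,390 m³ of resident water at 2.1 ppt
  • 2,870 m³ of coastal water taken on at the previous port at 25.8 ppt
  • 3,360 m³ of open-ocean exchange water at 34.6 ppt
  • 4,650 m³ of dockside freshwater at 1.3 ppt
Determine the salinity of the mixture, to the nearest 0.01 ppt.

Total salt / total volume:
salt = 4,390×2.1 + 2,870×25.8 + 3,360×34.6 + 4,650×1.3 = 9,219 + 74,046 + 116,256 + 6,045 = 205,566
volume = 4,390 + 2,870 + 3,360 + 4,650 = 15,270 m³
S = 205,566 / 15,270 = 13.4621 ppt

13.46 ppt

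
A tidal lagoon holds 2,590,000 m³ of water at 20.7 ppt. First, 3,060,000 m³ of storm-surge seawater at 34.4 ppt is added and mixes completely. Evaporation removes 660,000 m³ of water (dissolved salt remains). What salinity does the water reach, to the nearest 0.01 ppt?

After mixing: salt = 2,590,000×20.7 + 3,060,000×34.4 = 158,877,000; volume = 5,650,000 m³
After evaporation: salt unchanged = 158,877,000; volume = 5,650,000 − 660,000 = 4,990,000 m³
S = 158,877,000 / 4,990,000 = 31.8391 ppt

31.84 ppt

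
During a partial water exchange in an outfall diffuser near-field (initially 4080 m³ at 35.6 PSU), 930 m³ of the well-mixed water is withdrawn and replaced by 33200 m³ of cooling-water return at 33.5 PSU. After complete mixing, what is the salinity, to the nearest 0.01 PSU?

33.68 PSU

Remaining after removal: 3,150 m³ at 35.6 PSU (salt = 112,140)
After addition: salt = 112,140 + 33,200×33.5 = 1,224,340; volume = 36,350 m³
S = 1,224,340 / 36,350 = 33.682 PSU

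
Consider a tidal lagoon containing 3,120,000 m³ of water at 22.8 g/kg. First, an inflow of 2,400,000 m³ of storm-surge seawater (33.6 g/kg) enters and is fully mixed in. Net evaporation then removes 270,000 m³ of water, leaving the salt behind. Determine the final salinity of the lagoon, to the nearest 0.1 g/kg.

28.9 g/kg

After mixing: salt = 3,120,000×22.8 + 2,400,000×33.6 = 151,776,000; volume = 5,520,000 m³
After evaporation: salt unchanged = 151,776,000; volume = 5,520,000 − 270,000 = 5,250,000 m³
S = 151,776,000 / 5,250,000 = 28.9097 g/kg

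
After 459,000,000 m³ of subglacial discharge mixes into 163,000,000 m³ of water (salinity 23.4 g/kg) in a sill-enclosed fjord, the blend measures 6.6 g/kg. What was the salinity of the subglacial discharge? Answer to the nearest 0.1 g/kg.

Salt balance: 163,000,000×23.4 + 459,000,000×S = 622,000,000×6.6
3,814,200,000 + 459,000,000·S = 4,105,200,000
S = (4,105,200,000 − 3,814,200,000) / 459,000,000 = 0.634 g/kg

0.6 g/kg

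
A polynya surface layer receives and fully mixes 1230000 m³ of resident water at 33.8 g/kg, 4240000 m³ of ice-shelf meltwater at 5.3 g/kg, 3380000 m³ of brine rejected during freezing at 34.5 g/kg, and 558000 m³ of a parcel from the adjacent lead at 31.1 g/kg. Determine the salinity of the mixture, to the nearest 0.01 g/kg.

21.05 g/kg

Mass of salt is conserved:
salt = 1,230,000×33.8 + 4,240,000×5.3 + 3,380,000×34.5 + 558,000×31.1 = 41,574,000 + 22,472,000 + 116,610,000 + 17,353,800 = 198,009,800
volume = 1,230,000 + 4,240,000 + 3,380,000 + 558,000 = 9,408,000 m³
S = 198,009,800 / 9,408,000 = 21.047 g/kg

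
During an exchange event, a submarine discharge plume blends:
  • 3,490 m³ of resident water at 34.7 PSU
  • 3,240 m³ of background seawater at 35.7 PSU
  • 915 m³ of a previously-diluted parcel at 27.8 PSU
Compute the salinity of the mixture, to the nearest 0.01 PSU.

By conservation of dissolved salt,
salt = 3,490×34.7 + 3,240×35.7 + 915×27.8 = 121,103 + 115,668 + 25,437 = 262,208
volume = 3,490 + 3,240 + 915 = 7,645 m³
S = 262,208 / 7,645 = 34.298 PSU

34.30 PSU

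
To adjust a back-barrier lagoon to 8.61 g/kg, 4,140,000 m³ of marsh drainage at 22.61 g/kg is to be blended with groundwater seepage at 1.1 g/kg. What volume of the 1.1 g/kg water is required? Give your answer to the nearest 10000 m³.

7720000 m³

Salt balance: 4,140,000×22.61 + V×1.1 = (4,140,000+V)×8.61
93,605,400 + 1.1V = 35,645,400 + 8.61V
57,960,000 = 7.51V
V = 7,717,709.72 m³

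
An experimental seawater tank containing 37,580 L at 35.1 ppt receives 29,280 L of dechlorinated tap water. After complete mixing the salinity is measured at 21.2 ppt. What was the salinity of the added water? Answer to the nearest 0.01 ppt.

Salt balance: 37,580×35.1 + 29,280×S = 66,860×21.2
1,319,058 + 29,280·S = 1,417,432
S = (1,417,432 − 1,319,058) / 29,280 = 3.3598 ppt

3.36 ppt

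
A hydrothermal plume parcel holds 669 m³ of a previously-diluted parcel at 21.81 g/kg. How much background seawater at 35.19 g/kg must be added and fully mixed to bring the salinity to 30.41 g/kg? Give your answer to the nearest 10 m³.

1200 m³

Salt balance: 669×21.81 + V×35.19 = (669+V)×30.41
14,590.89 + 35.19V = 20,344.29 + 30.41V
5,753.4 = 4.78V
V = 1,203.64 m³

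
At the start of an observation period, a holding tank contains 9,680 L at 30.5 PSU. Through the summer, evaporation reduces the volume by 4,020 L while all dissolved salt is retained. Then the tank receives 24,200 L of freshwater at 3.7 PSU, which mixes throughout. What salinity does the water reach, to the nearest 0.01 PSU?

After evaporation: salt = 9,680×30.5 = 295,240; volume = 9,680 − 4,020 = 5,660 L
After mixing: salt = 295,240 + 24,200×3.7 = 384,780; volume = 5,660 + 24,200 = 29,860 L
S = 384,780 / 29,860 = 12.8861 PSU

12.89 PSU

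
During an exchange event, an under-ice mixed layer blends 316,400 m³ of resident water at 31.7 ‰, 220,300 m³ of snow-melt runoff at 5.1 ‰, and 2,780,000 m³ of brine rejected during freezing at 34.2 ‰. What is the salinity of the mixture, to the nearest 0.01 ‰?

Total salt / total volume:
salt = 316,400×31.7 + 220,300×5.1 + 2,780,000×34.2 = 10,029,880 + 1,123,530 + 95,076,000 = 106,229,410
volume = 316,400 + 220,300 + 2,780,000 = 3,316,700 m³
S = 106,229,410 / 3,316,700 = 32.0286 ‰

32.03 ‰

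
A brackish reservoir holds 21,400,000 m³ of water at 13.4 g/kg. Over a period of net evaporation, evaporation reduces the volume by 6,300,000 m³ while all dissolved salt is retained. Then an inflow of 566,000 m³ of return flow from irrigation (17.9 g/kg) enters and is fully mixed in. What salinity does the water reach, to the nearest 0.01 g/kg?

18.95 g/kg

After evaporation: salt = 21,400,000×13.4 = 286,760,000; volume = 21,400,000 − 6,300,000 = 15,100,000 m³
After mixing: salt = 286,760,000 + 566,000×17.9 = 296,891,400; volume = 15,100,000 + 566,000 = 15,666,000 m³
S = 296,891,400 / 15,666,000 = 18.9513 g/kg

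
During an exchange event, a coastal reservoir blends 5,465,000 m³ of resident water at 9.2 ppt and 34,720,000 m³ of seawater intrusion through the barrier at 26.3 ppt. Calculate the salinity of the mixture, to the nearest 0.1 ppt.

24.0 ppt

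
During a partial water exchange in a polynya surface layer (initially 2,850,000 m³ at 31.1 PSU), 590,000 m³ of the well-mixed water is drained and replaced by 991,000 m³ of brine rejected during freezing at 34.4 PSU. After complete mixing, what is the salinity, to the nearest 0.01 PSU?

Remaining after removal: 2,260,000 m³ at 31.1 PSU (salt = 70,286,000)
After addition: salt = 70,286,000 + 991,000×34.4 = 104,376,400; volume = 3,251,000 m³
S = 104,376,400 / 3,251,000 = 32.1059 PSU

32.11 PSU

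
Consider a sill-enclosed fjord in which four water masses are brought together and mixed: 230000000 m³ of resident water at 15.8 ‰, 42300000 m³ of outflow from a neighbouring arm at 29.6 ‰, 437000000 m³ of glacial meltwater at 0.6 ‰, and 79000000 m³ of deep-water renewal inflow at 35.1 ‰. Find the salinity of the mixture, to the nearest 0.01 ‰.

10.05 ‰

By conservation of dissolved salt,
salt = 230,000,000×15.8 + 42,300,000×29.6 + 437,000,000×0.6 + 79,000,000×35.1 = 3,634,000,000 + 1,252,080,000 + 262,200,000 + 2,772,900,000 = 7,921,180,000
volume = 230,000,000 + 42,300,000 + 437,000,000 + 79,000,000 = 788,300,000 m³
S = 7,921,180,000 / 788,300,000 = 10.0484 ‰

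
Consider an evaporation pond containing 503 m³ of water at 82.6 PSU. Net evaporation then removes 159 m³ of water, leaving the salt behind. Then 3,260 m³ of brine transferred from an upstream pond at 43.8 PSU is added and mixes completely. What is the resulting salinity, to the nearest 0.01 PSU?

After evaporation: salt = 503×82.6 = 41,547.8; volume = 503 − 159 = 344 m³
After mixing: salt = 41,547.8 + 3,260×43.8 = 184,335.8; volume = 344 + 3,260 = 3,604 m³
S = 184,335.8 / 3,604 = 51.1476 PSU

51.15 PSU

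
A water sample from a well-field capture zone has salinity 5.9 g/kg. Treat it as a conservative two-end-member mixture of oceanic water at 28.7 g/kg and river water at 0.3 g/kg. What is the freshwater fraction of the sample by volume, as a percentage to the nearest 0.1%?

80.3%

Let f be the freshwater fraction. Salt balance per unit volume:
f×0.3 + (1−f)×28.7 = 5.9
f = (28.7 − 5.9) / (28.7 − 0.3) = 22.8/28.4 = 0.8028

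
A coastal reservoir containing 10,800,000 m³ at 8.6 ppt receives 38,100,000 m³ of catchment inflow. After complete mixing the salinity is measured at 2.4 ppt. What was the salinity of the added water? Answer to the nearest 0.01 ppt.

0.64 ppt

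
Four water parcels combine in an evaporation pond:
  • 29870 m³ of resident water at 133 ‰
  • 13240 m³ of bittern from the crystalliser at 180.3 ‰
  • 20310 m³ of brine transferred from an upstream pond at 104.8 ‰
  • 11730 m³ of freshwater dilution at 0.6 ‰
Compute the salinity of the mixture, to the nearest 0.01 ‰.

Mass of salt is conserved:
salt = 29,870×133 + 13,240×180.3 + 20,310×104.8 + 11,730×0.6 = 3,972,710 + 2,387,172 + 2,128,488 + 7,038 = 8,495,408
volume = 29,870 + 13,240 + 20,310 + 11,730 = 75,150 m³
S = 8,495,408 / 75,150 = 113.046 ‰

113.05 ‰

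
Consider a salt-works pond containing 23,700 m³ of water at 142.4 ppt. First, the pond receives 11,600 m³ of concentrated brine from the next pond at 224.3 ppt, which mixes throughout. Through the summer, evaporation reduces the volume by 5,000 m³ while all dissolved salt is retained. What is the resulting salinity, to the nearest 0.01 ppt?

197.25 ppt

After mixing: salt = 23,700×142.4 + 11,600×224.3 = 5,976,760; volume = 35,300 m³
After evaporation: salt unchanged = 5,976,760; volume = 35,300 − 5,000 = 30,300 m³
S = 5,976,760 / 30,300 = 197.2528 ppt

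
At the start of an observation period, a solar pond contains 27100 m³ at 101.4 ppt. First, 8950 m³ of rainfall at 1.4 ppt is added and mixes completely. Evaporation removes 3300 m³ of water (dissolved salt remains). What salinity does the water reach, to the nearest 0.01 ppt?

84.29 ppt

After mixing: salt = 27,100×101.4 + 8,950×1.4 = 2,760,470; volume = 36,050 m³
After evaporation: salt unchanged = 2,760,470; volume = 36,050 − 3,300 = 32,750 m³
S = 2,760,470 / 32,750 = 84.2892 ppt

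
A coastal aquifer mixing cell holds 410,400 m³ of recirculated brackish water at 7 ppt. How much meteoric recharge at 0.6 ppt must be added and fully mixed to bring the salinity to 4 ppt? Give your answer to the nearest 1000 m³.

Salt balance: 410,400×7 + V×0.6 = (410,400+V)×4
2,872,800 + 0.6V = 1,641,600 + 4V
1,231,200 = 3.4V
V = 362,117.65 m³

362000 m³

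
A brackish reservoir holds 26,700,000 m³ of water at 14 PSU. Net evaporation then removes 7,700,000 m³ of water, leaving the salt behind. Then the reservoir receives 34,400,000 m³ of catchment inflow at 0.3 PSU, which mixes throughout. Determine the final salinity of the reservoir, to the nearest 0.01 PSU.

After evaporation: salt = 26,700,000×14 = 373,800,000; volume = 26,700,000 − 7,700,000 = 19,000,000 m³
After mixing: salt = 373,800,000 + 34,400,000×0.3 = 384,120,000; volume = 19,000,000 + 34,400,000 = 53,400,000 m³
S = 384,120,000 / 53,400,000 = 7.1933 PSU

7.19 PSU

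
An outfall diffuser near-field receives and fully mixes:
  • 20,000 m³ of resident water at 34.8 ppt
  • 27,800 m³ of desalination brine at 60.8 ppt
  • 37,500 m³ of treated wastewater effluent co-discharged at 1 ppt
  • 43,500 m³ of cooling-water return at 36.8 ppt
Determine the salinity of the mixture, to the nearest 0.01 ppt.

31.25 ppt

Salt balance:
salt = 20,000×34.8 + 27,800×60.8 + 37,500×1 + 43,500×36.8 = 696,000 + 1,690,240 + 37,500 + 1,600,800 = 4,024,540
volume = 20,000 + 27,800 + 37,500 + 43,500 = 128,800 m³
S = 4,024,540 / 128,800 = 31.2464 ppt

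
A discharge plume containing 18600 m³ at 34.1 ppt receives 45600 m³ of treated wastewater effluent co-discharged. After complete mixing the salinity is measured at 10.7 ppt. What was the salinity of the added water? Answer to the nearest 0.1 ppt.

1.2 ppt

Salt balance: 18,600×34.1 + 45,600×S = 64,200×10.7
634,260 + 45,600·S = 686,940
S = (686,940 − 634,260) / 45,600 = 1.1553 ppt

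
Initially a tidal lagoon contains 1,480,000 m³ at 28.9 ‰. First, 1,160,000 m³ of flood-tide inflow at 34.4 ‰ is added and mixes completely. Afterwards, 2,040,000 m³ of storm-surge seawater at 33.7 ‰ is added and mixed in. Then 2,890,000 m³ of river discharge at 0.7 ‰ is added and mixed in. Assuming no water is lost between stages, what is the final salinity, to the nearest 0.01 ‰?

Total salt / total volume:
Initial salt = 1,480,000×28.9 = 42,772,000
After stage 1: salt = 42,772,000 + 1,160,000×34.4 = 82,676,000; volume = 2,640,000 m³; S = 31.317 ‰
After stage 2: salt = 82,676,000 + 2,040,000×33.7 = 151,424,000; volume = 4,680,000 m³; S = 32.356 ‰
After stage 3: salt = 151,424,000 + 2,890,000×0.7 = 153,447,000; volume = 7,570,000 m³
S = 153,447,000 / 7,570,000 = 20.2704 ‰

20.27 ‰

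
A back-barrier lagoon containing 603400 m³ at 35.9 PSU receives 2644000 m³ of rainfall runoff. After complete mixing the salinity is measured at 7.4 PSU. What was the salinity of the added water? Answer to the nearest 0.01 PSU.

Salt balance: 603,400×35.9 + 2,644,000×S = 3,247,400×7.4
21,662,060 + 2,644,000·S = 24,030,760
S = (24,030,760 − 21,662,060) / 2,644,000 = 0.8959 PSU

0.90 PSU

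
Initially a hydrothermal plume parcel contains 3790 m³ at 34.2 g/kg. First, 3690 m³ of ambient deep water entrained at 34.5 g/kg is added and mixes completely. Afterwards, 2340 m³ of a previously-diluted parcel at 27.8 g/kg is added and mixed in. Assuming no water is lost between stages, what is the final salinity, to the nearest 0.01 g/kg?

By conservation of dissolved salt,
Initial salt = 3,790×34.2 = 129,618
After stage 1: salt = 129,618 + 3,690×34.5 = 256,923; volume = 7,480 m³; S = 34.348 g/kg
After stage 2: salt = 256,923 + 2,340×27.8 = 321,975; volume = 9,820 m³
S = 321,975 / 9,820 = 32.7877 g/kg

32.79 g/kg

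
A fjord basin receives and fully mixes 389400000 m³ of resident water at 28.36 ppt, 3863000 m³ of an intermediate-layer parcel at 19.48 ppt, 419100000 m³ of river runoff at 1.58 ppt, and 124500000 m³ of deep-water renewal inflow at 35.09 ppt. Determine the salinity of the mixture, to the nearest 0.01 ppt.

Salt balance:
salt = 389,400,000×28.36 + 3,863,000×19.48 + 419,100,000×1.58 + 124,500,000×35.09 = 11,043,384,000 + 75,251,240 + 662,178,000 + 4,368,705,000 = 16,149,518,240
volume = 389,400,000 + 3,863,000 + 419,100,000 + 124,500,000 = 936,863,000 m³
S = 16,149,518,240 / 936,863,000 = 17.2379 ppt

17.24 ppt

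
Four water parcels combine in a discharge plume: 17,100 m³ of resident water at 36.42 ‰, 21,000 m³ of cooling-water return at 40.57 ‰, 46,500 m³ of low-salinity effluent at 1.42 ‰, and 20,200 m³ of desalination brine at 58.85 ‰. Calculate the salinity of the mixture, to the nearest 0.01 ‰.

26.05 ‰

Mass of salt is conserved:
salt = 17,100×36.42 + 21,000×40.57 + 46,500×1.42 + 20,200×58.85 = 622,782 + 851,970 + 66,030 + 1,188,770 = 2,729,552
volume = 17,100 + 21,000 + 46,500 + 20,200 = 104,800 m³
S = 2,729,552 / 104,800 = 26.0453 ‰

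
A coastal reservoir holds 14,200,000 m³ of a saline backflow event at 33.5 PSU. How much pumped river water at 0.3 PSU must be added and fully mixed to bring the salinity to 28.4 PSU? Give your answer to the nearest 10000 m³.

Salt balance: 14,200,000×33.5 + V×0.3 = (14,200,000+V)×28.4
475,700,000 + 0.3V = 403,280,000 + 28.4V
72,420,000 = 28.1V
V = 2,577,224.2 m³

2580000 m³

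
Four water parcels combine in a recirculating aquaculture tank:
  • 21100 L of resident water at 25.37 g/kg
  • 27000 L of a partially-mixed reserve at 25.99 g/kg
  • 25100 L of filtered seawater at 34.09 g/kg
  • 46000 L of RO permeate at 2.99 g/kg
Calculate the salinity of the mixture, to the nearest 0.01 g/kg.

18.71 g/kg

Weighted by volume,
salt = 21,100×25.37 + 27,000×25.99 + 25,100×34.09 + 46,000×2.99 = 535,307 + 701,730 + 855,659 + 137,540 = 2,230,236
volume = 21,100 + 27,000 + 25,100 + 46,000 = 119,200 L
S = 2,230,236 / 119,200 = 18.71 g/kg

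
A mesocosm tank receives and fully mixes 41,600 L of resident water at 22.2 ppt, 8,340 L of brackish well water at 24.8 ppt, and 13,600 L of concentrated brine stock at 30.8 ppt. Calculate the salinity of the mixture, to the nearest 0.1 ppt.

24.4 ppt

Salt balance:
salt = 41,600×22.2 + 8,340×24.8 + 13,600×30.8 = 923,520 + 206,832 + 418,880 = 1,549,232
volume = 41,600 + 8,340 + 13,600 = 63,540 L
S = 1,549,232 / 63,540 = 24.382 ppt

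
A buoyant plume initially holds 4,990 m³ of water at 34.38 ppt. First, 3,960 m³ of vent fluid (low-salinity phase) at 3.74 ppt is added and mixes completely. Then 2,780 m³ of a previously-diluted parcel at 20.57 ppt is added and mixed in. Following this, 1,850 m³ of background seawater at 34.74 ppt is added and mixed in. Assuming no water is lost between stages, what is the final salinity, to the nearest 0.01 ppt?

22.67 ppt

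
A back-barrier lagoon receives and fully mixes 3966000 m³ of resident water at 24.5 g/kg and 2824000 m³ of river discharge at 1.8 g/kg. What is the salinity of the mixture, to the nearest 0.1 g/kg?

15.1 g/kg

Mass of salt is conserved:
salt = 3,966,000×24.5 + 2,824,000×1.8 = 97,167,000 + 5,083,200 = 102,250,200
volume = 3,966,000 + 2,824,000 = 6,790,000 m³
S = 102,250,200 / 6,790,000 = 15.059 g/kg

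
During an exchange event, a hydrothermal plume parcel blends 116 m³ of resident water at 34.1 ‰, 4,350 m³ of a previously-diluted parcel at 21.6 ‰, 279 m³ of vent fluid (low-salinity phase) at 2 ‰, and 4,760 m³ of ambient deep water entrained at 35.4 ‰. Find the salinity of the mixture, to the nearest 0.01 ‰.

28.09 ‰

Weighted by volume,
salt = 116×34.1 + 4,350×21.6 + 279×2 + 4,760×35.4 = 3,955.6 + 93,960 + 558 + 168,504 = 266,977.6
volume = 116 + 4,350 + 279 + 4,760 = 9,505 m³
S = 266,977.6 / 9,505 = 28.0881 ‰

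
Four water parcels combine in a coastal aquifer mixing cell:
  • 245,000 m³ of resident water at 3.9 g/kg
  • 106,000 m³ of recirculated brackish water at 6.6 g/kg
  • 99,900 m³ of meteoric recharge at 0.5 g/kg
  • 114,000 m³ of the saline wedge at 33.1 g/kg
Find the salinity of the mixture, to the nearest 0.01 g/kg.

By conservation of dissolved salt,
salt = 245,000×3.9 + 106,000×6.6 + 99,900×0.5 + 114,000×33.1 = 955,500 + 699,600 + 49,950 + 3,773,400 = 5,478,450
volume = 245,000 + 106,000 + 99,900 + 114,000 = 564,900 m³
S = 5,478,450 / 564,900 = 9.6981 g/kg

9.70 g/kg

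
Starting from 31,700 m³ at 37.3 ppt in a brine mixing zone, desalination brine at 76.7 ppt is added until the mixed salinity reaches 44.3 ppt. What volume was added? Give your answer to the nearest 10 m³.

Salt balance: 31,700×37.3 + V×76.7 = (31,700+V)×44.3
1,182,410 + 76.7V = 1,404,310 + 44.3V
221,900 = 32.4V
V = 6,848.77 m³

6850 m³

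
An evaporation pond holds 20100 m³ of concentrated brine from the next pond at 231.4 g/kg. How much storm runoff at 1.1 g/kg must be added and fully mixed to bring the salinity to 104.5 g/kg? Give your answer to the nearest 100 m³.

Salt balance: 20,100×231.4 + V×1.1 = (20,100+V)×104.5
4,651,140 + 1.1V = 2,100,450 + 104.5V
2,550,690 = 103.4V
V = 24,668.18 m³

24700 m³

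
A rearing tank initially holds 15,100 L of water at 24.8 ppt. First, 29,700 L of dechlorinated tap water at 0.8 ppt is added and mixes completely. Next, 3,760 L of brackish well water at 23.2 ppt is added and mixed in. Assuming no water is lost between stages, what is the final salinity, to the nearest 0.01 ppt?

10.00 ppt

Salt balance:
Initial salt = 15,100×24.8 = 374,480
After stage 1: salt = 374,480 + 29,700×0.8 = 398,240; volume = 44,800 L; S = 8.889 ppt
After stage 2: salt = 398,240 + 3,760×23.2 = 485,472; volume = 48,560 L
S = 485,472 / 48,560 = 9.9974 ppt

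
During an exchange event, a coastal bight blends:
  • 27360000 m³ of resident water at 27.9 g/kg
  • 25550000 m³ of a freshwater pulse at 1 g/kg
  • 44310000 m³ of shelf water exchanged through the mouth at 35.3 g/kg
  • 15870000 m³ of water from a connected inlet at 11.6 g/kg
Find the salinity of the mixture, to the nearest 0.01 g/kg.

Conserving salt mass:
salt = 27,360,000×27.9 + 25,550,000×1 + 44,310,000×35.3 + 15,870,000×11.6 = 763,344,000 + 25,550,000 + 1,564,143,000 + 184,092,000 = 2,537,129,000
volume = 27,360,000 + 25,550,000 + 44,310,000 + 15,870,000 = 113,090,000 m³
S = 2,537,129,000 / 113,090,000 = 22.4346 g/kg

22.43 g/kg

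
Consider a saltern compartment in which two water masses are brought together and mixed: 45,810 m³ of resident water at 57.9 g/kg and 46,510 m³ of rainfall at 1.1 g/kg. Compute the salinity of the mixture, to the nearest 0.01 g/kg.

29.28 g/kg

Weighted by volume,
salt = 45,810×57.9 + 46,510×1.1 = 2,652,399 + 51,161 = 2,703,560
volume = 45,810 + 46,510 = 92,320 m³
S = 2,703,560 / 92,320 = 29.2847 g/kg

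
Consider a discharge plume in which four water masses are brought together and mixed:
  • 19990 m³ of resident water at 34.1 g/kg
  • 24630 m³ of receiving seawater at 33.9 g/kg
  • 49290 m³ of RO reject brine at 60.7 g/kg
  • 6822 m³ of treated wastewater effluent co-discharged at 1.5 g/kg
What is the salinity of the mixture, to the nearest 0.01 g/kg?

By conservation of dissolved salt,
salt = 19,990×34.1 + 24,630×33.9 + 49,290×60.7 + 6,822×1.5 = 681,659 + 834,957 + 2,991,903 + 10,233 = 4,518,752
volume = 19,990 + 24,630 + 49,290 + 6,822 = 100,732 m³
S = 4,518,752 / 100,732 = 44.8592 g/kg

44.86 g/kg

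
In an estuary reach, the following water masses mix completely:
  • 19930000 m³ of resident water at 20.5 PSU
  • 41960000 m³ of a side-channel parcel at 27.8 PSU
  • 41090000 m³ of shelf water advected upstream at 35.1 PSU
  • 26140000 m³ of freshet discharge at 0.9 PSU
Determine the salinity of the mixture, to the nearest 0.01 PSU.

23.55 PSU

Weighted by volume,
salt = 19,930,000×20.5 + 41,960,000×27.8 + 41,090,000×35.1 + 26,140,000×0.9 = 408,565,000 + 1,166,488,000 + 1,442,259,000 + 23,526,000 = 3,040,838,000
volume = 19,930,000 + 41,960,000 + 41,090,000 + 26,140,000 = 129,120,000 m³
S = 3,040,838,000 / 129,120,000 = 23.5505 PSU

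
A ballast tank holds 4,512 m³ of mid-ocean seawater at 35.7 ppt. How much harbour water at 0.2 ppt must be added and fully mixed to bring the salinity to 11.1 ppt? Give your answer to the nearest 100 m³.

Salt balance: 4,512×35.7 + V×0.2 = (4,512+V)×11.1
161,078.4 + 0.2V = 50,083.2 + 11.1V
110,995.2 = 10.9V
V = 10,183.05 m³

10200 m³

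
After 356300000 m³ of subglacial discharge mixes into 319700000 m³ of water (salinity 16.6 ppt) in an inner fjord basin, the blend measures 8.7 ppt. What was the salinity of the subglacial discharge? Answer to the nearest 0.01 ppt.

1.61 ppt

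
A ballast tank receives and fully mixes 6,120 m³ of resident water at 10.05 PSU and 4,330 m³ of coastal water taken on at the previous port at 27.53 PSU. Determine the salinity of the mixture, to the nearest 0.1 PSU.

17.3 PSU

Total salt / total volume:
salt = 6,120×10.05 + 4,330×27.53 = 61,506 + 119,204.9 = 180,710.9
volume = 6,120 + 4,330 = 10,450 m³
S = 180,710.9 / 10,450 = 17.293 PSU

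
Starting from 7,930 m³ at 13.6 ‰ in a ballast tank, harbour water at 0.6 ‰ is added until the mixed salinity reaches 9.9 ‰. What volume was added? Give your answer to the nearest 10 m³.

Salt balance: 7,930×13.6 + V×0.6 = (7,930+V)×9.9
107,848 + 0.6V = 78,507 + 9.9V
29,341 = 9.3V
V = 3,154.95 m³

3150 m³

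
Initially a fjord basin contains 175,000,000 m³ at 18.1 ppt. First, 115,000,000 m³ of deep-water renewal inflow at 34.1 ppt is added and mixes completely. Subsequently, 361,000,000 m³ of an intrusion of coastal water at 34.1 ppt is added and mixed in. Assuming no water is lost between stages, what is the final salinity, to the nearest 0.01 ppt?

29.80 ppt

Conserving salt mass:
Initial salt = 175,000,000×18.1 = 3,167,500,000
After stage 1: salt = 3,167,500,000 + 115,000,000×34.1 = 7,089,000,000; volume = 290,000,000 m³; S = 24.445 ppt
After stage 2: salt = 7,089,000,000 + 361,000,000×34.1 = 19,399,100,000; volume = 651,000,000 m³
S = 19,399,100,000 / 651,000,000 = 29.7989 ppt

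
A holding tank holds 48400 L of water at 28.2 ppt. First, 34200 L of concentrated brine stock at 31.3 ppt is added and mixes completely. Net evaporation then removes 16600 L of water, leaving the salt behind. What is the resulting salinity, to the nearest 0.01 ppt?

36.90 ppt

After mixing: salt = 48,400×28.2 + 34,200×31.3 = 2,435,340; volume = 82,600 L
After evaporation: salt unchanged = 2,435,340; volume = 82,600 − 16,600 = 66,000 L
S = 2,435,340 / 66,000 = 36.8991 ppt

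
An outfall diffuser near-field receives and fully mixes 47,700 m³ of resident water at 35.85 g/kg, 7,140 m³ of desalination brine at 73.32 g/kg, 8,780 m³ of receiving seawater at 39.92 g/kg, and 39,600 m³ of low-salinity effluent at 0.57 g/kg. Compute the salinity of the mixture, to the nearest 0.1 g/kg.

25.3 g/kg

Mass of salt is conserved:
salt = 47,700×35.85 + 7,140×73.32 + 8,780×39.92 + 39,600×0.57 = 1,710,045 + 523,504.8 + 350,497.6 + 22,572 = 2,606,619.4
volume = 47,700 + 7,140 + 8,780 + 39,600 = 103,220 m³
S = 2,606,619.4 / 103,220 = 25.253 g/kg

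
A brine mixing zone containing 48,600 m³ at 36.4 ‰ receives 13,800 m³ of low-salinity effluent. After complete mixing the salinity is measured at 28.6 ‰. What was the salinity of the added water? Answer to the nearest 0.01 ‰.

1.13 ‰

Salt balance: 48,600×36.4 + 13,800×S = 62,400×28.6
1,769,040 + 13,800·S = 1,784,640
S = (1,784,640 − 1,769,040) / 13,800 = 1.1304 ‰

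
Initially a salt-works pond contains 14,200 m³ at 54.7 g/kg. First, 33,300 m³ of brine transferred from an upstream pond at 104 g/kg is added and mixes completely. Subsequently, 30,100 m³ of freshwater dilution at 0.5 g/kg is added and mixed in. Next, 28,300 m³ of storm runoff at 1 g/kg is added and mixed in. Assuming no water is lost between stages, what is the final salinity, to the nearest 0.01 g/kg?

Conserving salt mass:
Initial salt = 14,200×54.7 = 776,740
After stage 1: salt = 776,740 + 33,300×104 = 4,239,940; volume = 47,500 m³; S = 89.262 g/kg
After stage 2: salt = 4,239,940 + 30,100×0.5 = 4,254,990; volume = 77,600 m³; S = 54.832 g/kg
After stage 3: salt = 4,254,990 + 28,300×1 = 4,283,290; volume = 105,900 m³
S = 4,283,290 / 105,900 = 40.4466 g/kg

40.45 g/kg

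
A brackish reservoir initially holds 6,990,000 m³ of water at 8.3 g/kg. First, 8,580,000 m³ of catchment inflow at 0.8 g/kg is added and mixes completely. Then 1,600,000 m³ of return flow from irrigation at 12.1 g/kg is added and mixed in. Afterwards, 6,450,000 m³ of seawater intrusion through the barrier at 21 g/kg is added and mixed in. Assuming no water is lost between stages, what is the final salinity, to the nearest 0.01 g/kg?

Conserving salt mass:
Initial salt = 6,990,000×8.3 = 58,017,000
After stage 1: salt = 58,017,000 + 8,580,000×0.8 = 64,881,000; volume = 15,570,000 m³; S = 4.167 g/kg
After stage 2: salt = 64,881,000 + 1,600,000×12.1 = 84,241,000; volume = 17,170,000 m³; S = 4.906 g/kg
After stage 3: salt = 84,241,000 + 6,450,000×21 = 219,691,000; volume = 23,620,000 m³
S = 219,691,000 / 23,620,000 = 9.3011 g/kg

9.30 g/kg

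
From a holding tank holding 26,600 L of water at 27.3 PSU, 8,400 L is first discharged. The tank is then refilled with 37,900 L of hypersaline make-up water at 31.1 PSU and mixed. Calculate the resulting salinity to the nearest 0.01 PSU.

29.87 PSU

Remaining after removal: 18,200 L at 27.3 PSU (salt = 496,860)
After addition: salt = 496,860 + 37,900×31.1 = 1,675,550; volume = 56,100 L
S = 1,675,550 / 56,100 = 29.8672 PSU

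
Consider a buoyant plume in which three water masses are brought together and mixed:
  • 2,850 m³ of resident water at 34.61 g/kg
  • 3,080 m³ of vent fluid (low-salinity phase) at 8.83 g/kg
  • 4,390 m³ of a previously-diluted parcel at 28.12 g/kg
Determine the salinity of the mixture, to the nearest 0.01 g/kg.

Conserving salt mass:
salt = 2,850×34.61 + 3,080×8.83 + 4,390×28.12 = 98,638.5 + 27,196.4 + 123,446.8 = 249,281.7
volume = 2,850 + 3,080 + 4,390 = 10,320 m³
S = 249,281.7 / 10,320 = 24.1552 g/kg

24.16 g/kg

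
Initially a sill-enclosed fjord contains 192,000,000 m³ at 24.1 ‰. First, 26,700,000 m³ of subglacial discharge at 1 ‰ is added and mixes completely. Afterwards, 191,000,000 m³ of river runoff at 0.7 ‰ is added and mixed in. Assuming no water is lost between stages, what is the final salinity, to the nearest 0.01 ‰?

11.69 ‰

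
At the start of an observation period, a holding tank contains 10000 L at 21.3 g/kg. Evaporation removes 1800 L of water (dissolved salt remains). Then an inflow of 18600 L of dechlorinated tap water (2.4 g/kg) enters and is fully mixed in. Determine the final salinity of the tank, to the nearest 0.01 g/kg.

After evaporation: salt = 10,000×21.3 = 213,000; volume = 10,000 − 1,800 = 8,200 L
After mixing: salt = 213,000 + 18,600×2.4 = 257,640; volume = 8,200 + 18,600 = 26,800 L
S = 257,640 / 26,800 = 9.6134 g/kg

9.61 g/kg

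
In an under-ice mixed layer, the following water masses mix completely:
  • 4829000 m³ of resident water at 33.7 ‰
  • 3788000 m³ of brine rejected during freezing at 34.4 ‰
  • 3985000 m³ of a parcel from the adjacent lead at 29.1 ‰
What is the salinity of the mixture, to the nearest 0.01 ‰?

32.46 ‰

Mass of salt is conserved:
salt = 4,829,000×33.7 + 3,788,000×34.4 + 3,985,000×29.1 = 162,737,300 + 130,307,200 + 115,963,500 = 409,008,000
volume = 4,829,000 + 3,788,000 + 3,985,000 = 12,602,000 m³
S = 409,008,000 / 12,602,000 = 32.4558 ‰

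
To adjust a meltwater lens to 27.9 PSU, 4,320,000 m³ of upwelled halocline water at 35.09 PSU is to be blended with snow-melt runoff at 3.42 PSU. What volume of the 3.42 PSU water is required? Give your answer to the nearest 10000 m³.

1270000 m³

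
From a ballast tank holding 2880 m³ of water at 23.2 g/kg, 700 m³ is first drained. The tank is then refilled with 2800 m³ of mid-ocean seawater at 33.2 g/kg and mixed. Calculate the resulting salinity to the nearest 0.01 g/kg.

Remaining after removal: 2,180 m³ at 23.2 g/kg (salt = 50,576)
After addition: salt = 50,576 + 2,800×33.2 = 143,536; volume = 4,980 m³
S = 143,536 / 4,980 = 28.8225 g/kg

28.82 g/kg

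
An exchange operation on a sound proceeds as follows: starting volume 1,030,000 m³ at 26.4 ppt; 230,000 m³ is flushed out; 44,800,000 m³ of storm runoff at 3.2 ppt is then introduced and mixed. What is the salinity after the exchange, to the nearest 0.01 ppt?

3.61 ppt

Remaining after removal: 800,000 m³ at 26.4 ppt (salt = 21,120,000)
After addition: salt = 21,120,000 + 44,800,000×3.2 = 164,480,000; volume = 45,600,000 m³
S = 164,480,000 / 45,600,000 = 3.607 ppt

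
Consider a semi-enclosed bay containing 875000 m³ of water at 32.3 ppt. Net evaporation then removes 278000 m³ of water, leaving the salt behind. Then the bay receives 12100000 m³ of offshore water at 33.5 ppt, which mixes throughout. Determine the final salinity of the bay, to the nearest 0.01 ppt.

34.15 ppt

After evaporation: salt = 875,000×32.3 = 28,262,500; volume = 875,000 − 278,000 = 597,000 m³
After mixing: salt = 28,262,500 + 12,100,000×33.5 = 433,612,500; volume = 597,000 + 12,100,000 = 12,697,000 m³
S = 433,612,500 / 12,697,000 = 34.1508 ppt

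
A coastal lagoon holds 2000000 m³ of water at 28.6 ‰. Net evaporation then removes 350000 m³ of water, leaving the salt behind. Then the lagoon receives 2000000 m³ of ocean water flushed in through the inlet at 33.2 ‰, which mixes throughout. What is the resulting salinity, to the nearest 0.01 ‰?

After evaporation: salt = 2,000,000×28.6 = 57,200,000; volume = 2,000,000 − 350,000 = 1,650,000 m³
After mixing: salt = 57,200,000 + 2,000,000×33.2 = 123,600,000; volume = 1,650,000 + 2,000,000 = 3,650,000 m³
S = 123,600,000 / 3,650,000 = 33.863 ‰

33.86 ‰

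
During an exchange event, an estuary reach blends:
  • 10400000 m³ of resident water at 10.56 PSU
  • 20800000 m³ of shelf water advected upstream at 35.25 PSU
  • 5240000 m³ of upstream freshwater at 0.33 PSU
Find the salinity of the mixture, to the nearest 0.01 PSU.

Mass of salt is conserved:
salt = 10,400,000×10.56 + 20,800,000×35.25 + 5,240,000×0.33 = 109,824,000 + 733,200,000 + 1,729,200 = 844,753,200
volume = 10,400,000 + 20,800,000 + 5,240,000 = 36,440,000 m³
S = 844,753,200 / 36,440,000 = 23.182 PSU

23.18 PSU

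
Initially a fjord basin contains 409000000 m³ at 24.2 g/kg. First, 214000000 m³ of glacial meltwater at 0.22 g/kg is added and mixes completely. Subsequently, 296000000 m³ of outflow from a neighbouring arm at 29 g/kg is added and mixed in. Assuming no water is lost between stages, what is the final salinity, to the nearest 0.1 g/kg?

By conservation of dissolved salt,
Initial salt = 409,000,000×24.2 = 9,897,800,000
After stage 1: salt = 9,897,800,000 + 214,000,000×0.22 = 9,944,880,000; volume = 623,000,000 m³; S = 15.963 g/kg
After stage 2: salt = 9,944,880,000 + 296,000,000×29 = 18,528,880,000; volume = 919,000,000 m³
S = 18,528,880,000 / 919,000,000 = 20.162 g/kg

20.2 g/kg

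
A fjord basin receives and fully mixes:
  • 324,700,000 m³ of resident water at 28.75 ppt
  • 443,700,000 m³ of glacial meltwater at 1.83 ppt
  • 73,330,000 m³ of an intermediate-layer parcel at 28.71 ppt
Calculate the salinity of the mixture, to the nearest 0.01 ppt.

Total salt / total volume:
salt = 324,700,000×28.75 + 443,700,000×1.83 + 73,330,000×28.71 = 9,335,125,000 + 811,971,000 + 2,105,304,300 = 12,252,400,300
volume = 324,700,000 + 443,700,000 + 73,330,000 = 841,730,000 m³
S = 12,252,400,300 / 841,730,000 = 14.5562 ppt

14.56 ppt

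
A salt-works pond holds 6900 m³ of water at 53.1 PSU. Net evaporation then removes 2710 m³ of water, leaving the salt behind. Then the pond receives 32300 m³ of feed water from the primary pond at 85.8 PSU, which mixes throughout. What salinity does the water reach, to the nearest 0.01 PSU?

85.99 PSU

After evaporation: salt = 6,900×53.1 = 366,390; volume = 6,900 − 2,710 = 4,190 m³
After mixing: salt = 366,390 + 32,300×85.8 = 3,137,730; volume = 4,190 + 32,300 = 36,490 m³
S = 3,137,730 / 36,490 = 85.9888 PSU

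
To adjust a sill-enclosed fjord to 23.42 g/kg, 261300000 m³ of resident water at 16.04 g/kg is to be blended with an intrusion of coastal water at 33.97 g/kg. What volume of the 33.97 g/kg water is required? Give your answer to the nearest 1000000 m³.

183000000 m³

Salt balance: 261,300,000×16.04 + V×33.97 = (261,300,000+V)×23.42
4,191,252,000 + 33.97V = 6,119,646,000 + 23.42V
1,928,394,000 = 10.55V
V = 182,786,161.14 m³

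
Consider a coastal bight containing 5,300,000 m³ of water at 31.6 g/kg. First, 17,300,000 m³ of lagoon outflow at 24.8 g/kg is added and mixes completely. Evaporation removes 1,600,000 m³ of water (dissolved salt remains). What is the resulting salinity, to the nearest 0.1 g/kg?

28.4 g/kg

After mixing: salt = 5,300,000×31.6 + 17,300,000×24.8 = 596,520,000; volume = 22,600,000 m³
After evaporation: salt unchanged = 596,520,000; volume = 22,600,000 − 1,600,000 = 21,000,000 m³
S = 596,520,000 / 21,000,000 = 28.4057 g/kg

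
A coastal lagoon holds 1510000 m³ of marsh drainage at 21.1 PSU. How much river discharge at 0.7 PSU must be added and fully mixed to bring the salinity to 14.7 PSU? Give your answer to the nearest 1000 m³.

690000 m³

Salt balance: 1,510,000×21.1 + V×0.7 = (1,510,000+V)×14.7
31,861,000 + 0.7V = 22,197,000 + 14.7V
9,664,000 = 14V
V = 690,285.71 m³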